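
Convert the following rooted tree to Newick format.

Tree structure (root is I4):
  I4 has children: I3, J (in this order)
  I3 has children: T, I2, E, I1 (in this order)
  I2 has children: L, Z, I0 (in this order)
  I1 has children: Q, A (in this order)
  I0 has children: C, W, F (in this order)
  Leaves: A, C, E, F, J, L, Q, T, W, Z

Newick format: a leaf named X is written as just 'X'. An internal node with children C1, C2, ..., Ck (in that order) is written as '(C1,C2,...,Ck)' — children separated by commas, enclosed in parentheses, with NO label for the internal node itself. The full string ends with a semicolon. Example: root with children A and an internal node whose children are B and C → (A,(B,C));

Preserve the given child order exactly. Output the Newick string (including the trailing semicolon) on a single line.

Answer: ((T,(L,Z,(C,W,F)),E,(Q,A)),J);

Derivation:
internal I4 with children ['I3', 'J']
  internal I3 with children ['T', 'I2', 'E', 'I1']
    leaf 'T' → 'T'
    internal I2 with children ['L', 'Z', 'I0']
      leaf 'L' → 'L'
      leaf 'Z' → 'Z'
      internal I0 with children ['C', 'W', 'F']
        leaf 'C' → 'C'
        leaf 'W' → 'W'
        leaf 'F' → 'F'
      → '(C,W,F)'
    → '(L,Z,(C,W,F))'
    leaf 'E' → 'E'
    internal I1 with children ['Q', 'A']
      leaf 'Q' → 'Q'
      leaf 'A' → 'A'
    → '(Q,A)'
  → '(T,(L,Z,(C,W,F)),E,(Q,A))'
  leaf 'J' → 'J'
→ '((T,(L,Z,(C,W,F)),E,(Q,A)),J)'
Final: ((T,(L,Z,(C,W,F)),E,(Q,A)),J);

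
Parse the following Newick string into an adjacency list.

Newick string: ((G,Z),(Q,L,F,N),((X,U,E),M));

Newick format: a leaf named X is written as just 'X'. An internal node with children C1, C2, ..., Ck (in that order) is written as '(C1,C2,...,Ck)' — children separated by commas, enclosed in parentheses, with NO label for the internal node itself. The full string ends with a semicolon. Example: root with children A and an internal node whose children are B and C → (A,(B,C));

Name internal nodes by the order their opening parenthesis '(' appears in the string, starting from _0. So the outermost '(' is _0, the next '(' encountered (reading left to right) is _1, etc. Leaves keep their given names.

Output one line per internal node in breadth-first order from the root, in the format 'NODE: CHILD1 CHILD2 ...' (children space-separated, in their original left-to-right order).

Answer: _0: _1 _2 _3
_1: G Z
_2: Q L F N
_3: _4 M
_4: X U E

Derivation:
Input: ((G,Z),(Q,L,F,N),((X,U,E),M));
Scanning left-to-right, naming '(' by encounter order:
  pos 0: '(' -> open internal node _0 (depth 1)
  pos 1: '(' -> open internal node _1 (depth 2)
  pos 5: ')' -> close internal node _1 (now at depth 1)
  pos 7: '(' -> open internal node _2 (depth 2)
  pos 15: ')' -> close internal node _2 (now at depth 1)
  pos 17: '(' -> open internal node _3 (depth 2)
  pos 18: '(' -> open internal node _4 (depth 3)
  pos 24: ')' -> close internal node _4 (now at depth 2)
  pos 27: ')' -> close internal node _3 (now at depth 1)
  pos 28: ')' -> close internal node _0 (now at depth 0)
Total internal nodes: 5
BFS adjacency from root:
  _0: _1 _2 _3
  _1: G Z
  _2: Q L F N
  _3: _4 M
  _4: X U E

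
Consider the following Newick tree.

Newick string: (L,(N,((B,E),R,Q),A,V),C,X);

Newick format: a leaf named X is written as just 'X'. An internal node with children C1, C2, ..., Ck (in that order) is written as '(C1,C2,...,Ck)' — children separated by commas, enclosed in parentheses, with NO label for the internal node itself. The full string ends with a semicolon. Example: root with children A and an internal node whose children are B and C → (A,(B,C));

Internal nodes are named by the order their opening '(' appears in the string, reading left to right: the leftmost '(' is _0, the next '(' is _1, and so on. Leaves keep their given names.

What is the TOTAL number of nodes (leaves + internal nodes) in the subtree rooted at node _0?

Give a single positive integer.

Answer: 14

Derivation:
Newick: (L,(N,((B,E),R,Q),A,V),C,X);
Locate _0: it is the '(' at position 0 (the 1st '(' reading left to right).
Query: subtree rooted at _0
_0: subtree_size = 1 + 13
  L: subtree_size = 1 + 0
  _1: subtree_size = 1 + 9
    N: subtree_size = 1 + 0
    _2: subtree_size = 1 + 5
      _3: subtree_size = 1 + 2
        B: subtree_size = 1 + 0
        E: subtree_size = 1 + 0
      R: subtree_size = 1 + 0
      Q: subtree_size = 1 + 0
    A: subtree_size = 1 + 0
    V: subtree_size = 1 + 0
  C: subtree_size = 1 + 0
  X: subtree_size = 1 + 0
Total subtree size of _0: 14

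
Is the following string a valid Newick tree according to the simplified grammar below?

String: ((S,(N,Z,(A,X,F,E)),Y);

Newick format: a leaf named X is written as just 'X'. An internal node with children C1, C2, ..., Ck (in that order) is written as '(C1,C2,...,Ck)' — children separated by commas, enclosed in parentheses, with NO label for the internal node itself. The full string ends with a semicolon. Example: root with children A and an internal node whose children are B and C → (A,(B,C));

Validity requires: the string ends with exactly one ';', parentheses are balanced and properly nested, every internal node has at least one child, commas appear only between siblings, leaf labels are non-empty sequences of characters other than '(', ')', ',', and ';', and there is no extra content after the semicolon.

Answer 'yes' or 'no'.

Input: ((S,(N,Z,(A,X,F,E)),Y);
Paren balance: 4 '(' vs 3 ')' MISMATCH
Ends with single ';': True
Full parse: FAILS (expected , or ) at pos 22)
Valid: False

Answer: no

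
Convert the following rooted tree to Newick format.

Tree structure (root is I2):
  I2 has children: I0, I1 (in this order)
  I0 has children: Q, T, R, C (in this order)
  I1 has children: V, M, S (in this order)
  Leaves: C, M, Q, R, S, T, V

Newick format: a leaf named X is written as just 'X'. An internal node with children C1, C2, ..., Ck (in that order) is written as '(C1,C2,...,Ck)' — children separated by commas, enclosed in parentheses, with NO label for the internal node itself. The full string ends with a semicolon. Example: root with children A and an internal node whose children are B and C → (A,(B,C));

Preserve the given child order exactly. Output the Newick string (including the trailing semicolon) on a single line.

Answer: ((Q,T,R,C),(V,M,S));

Derivation:
internal I2 with children ['I0', 'I1']
  internal I0 with children ['Q', 'T', 'R', 'C']
    leaf 'Q' → 'Q'
    leaf 'T' → 'T'
    leaf 'R' → 'R'
    leaf 'C' → 'C'
  → '(Q,T,R,C)'
  internal I1 with children ['V', 'M', 'S']
    leaf 'V' → 'V'
    leaf 'M' → 'M'
    leaf 'S' → 'S'
  → '(V,M,S)'
→ '((Q,T,R,C),(V,M,S))'
Final: ((Q,T,R,C),(V,M,S));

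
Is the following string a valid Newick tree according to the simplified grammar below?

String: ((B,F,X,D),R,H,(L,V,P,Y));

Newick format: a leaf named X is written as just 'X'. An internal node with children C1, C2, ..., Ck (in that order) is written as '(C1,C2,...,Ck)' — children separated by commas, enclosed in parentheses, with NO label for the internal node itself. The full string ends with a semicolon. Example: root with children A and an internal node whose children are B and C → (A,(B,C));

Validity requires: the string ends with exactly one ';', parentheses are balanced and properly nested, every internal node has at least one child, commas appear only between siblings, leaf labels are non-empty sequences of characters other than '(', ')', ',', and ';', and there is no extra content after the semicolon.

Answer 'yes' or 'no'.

Answer: yes

Derivation:
Input: ((B,F,X,D),R,H,(L,V,P,Y));
Paren balance: 3 '(' vs 3 ')' OK
Ends with single ';': True
Full parse: OK
Valid: True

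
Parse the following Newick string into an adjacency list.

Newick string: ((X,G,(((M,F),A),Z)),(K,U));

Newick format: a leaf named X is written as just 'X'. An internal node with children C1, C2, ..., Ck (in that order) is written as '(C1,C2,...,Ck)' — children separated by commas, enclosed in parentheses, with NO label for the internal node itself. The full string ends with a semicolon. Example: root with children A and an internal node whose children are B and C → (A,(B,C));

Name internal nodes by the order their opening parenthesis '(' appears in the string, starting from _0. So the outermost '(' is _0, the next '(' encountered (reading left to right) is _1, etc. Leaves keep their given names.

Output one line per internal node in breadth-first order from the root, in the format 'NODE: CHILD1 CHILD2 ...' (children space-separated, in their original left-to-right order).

Answer: _0: _1 _5
_1: X G _2
_5: K U
_2: _3 Z
_3: _4 A
_4: M F

Derivation:
Input: ((X,G,(((M,F),A),Z)),(K,U));
Scanning left-to-right, naming '(' by encounter order:
  pos 0: '(' -> open internal node _0 (depth 1)
  pos 1: '(' -> open internal node _1 (depth 2)
  pos 6: '(' -> open internal node _2 (depth 3)
  pos 7: '(' -> open internal node _3 (depth 4)
  pos 8: '(' -> open internal node _4 (depth 5)
  pos 12: ')' -> close internal node _4 (now at depth 4)
  pos 15: ')' -> close internal node _3 (now at depth 3)
  pos 18: ')' -> close internal node _2 (now at depth 2)
  pos 19: ')' -> close internal node _1 (now at depth 1)
  pos 21: '(' -> open internal node _5 (depth 2)
  pos 25: ')' -> close internal node _5 (now at depth 1)
  pos 26: ')' -> close internal node _0 (now at depth 0)
Total internal nodes: 6
BFS adjacency from root:
  _0: _1 _5
  _1: X G _2
  _5: K U
  _2: _3 Z
  _3: _4 A
  _4: M F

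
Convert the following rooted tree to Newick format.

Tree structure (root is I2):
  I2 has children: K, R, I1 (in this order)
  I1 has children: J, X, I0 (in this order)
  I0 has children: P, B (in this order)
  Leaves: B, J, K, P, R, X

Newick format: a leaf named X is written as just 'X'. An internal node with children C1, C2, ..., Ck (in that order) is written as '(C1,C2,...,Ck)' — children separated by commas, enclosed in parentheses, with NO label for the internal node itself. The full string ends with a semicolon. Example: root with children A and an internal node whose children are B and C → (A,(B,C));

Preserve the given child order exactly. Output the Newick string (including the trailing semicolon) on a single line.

Answer: (K,R,(J,X,(P,B)));

Derivation:
internal I2 with children ['K', 'R', 'I1']
  leaf 'K' → 'K'
  leaf 'R' → 'R'
  internal I1 with children ['J', 'X', 'I0']
    leaf 'J' → 'J'
    leaf 'X' → 'X'
    internal I0 with children ['P', 'B']
      leaf 'P' → 'P'
      leaf 'B' → 'B'
    → '(P,B)'
  → '(J,X,(P,B))'
→ '(K,R,(J,X,(P,B)))'
Final: (K,R,(J,X,(P,B)));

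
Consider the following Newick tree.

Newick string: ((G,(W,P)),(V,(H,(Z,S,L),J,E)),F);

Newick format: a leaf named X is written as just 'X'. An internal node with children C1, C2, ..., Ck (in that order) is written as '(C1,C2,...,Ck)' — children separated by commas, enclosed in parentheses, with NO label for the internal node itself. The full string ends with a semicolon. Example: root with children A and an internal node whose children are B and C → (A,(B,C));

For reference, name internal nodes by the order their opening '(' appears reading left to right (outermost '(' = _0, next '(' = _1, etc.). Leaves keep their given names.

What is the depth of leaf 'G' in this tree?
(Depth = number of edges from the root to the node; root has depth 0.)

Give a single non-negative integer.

Newick: ((G,(W,P)),(V,(H,(Z,S,L),J,E)),F);
Naming internals by '(' encounter order: outermost '(' = _0, next = _1, ...
Query node: G
Path from root: _0 -> _1 -> G
Depth of G: 2 (number of edges from root)

Answer: 2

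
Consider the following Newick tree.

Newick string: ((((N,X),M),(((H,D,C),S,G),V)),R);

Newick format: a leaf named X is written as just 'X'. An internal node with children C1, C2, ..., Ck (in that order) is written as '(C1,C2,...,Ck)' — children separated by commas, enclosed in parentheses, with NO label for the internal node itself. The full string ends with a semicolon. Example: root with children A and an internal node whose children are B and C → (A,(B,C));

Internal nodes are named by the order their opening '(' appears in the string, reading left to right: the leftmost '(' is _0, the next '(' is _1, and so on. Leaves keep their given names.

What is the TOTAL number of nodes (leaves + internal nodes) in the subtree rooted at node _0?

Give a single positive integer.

Answer: 17

Derivation:
Newick: ((((N,X),M),(((H,D,C),S,G),V)),R);
Locate _0: it is the '(' at position 0 (the 1st '(' reading left to right).
Query: subtree rooted at _0
_0: subtree_size = 1 + 16
  _1: subtree_size = 1 + 14
    _2: subtree_size = 1 + 4
      _3: subtree_size = 1 + 2
        N: subtree_size = 1 + 0
        X: subtree_size = 1 + 0
      M: subtree_size = 1 + 0
    _4: subtree_size = 1 + 8
      _5: subtree_size = 1 + 6
        _6: subtree_size = 1 + 3
          H: subtree_size = 1 + 0
          D: subtree_size = 1 + 0
          C: subtree_size = 1 + 0
        S: subtree_size = 1 + 0
        G: subtree_size = 1 + 0
      V: subtree_size = 1 + 0
  R: subtree_size = 1 + 0
Total subtree size of _0: 17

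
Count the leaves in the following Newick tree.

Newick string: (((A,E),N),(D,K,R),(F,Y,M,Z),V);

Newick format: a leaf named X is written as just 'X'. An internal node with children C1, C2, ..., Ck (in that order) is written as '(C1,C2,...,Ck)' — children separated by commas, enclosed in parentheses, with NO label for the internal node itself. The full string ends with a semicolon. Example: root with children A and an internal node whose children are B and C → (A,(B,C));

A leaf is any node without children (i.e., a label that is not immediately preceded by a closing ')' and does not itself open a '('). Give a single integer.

Newick: (((A,E),N),(D,K,R),(F,Y,M,Z),V);
Scan left-to-right; a leaf is any maximal label run not followed by '(':
  pos 3: leaf 'A' → count = 1
  pos 5: leaf 'E' → count = 2
  pos 8: leaf 'N' → count = 3
  pos 12: leaf 'D' → count = 4
  pos 14: leaf 'K' → count = 5
  pos 16: leaf 'R' → count = 6
  pos 20: leaf 'F' → count = 7
  pos 22: leaf 'Y' → count = 8
  pos 24: leaf 'M' → count = 9
  pos 26: leaf 'Z' → count = 10
  pos 29: leaf 'V' → count = 11
Total leaves: 11

Answer: 11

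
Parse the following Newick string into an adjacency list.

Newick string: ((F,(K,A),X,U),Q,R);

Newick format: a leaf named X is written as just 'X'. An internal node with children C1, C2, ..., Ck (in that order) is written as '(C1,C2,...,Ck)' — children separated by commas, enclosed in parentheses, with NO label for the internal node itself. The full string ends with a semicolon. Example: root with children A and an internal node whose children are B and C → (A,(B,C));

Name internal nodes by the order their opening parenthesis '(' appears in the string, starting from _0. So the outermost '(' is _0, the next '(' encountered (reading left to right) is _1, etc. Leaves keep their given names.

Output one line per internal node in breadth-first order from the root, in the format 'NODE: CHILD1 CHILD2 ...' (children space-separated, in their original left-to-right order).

Input: ((F,(K,A),X,U),Q,R);
Scanning left-to-right, naming '(' by encounter order:
  pos 0: '(' -> open internal node _0 (depth 1)
  pos 1: '(' -> open internal node _1 (depth 2)
  pos 4: '(' -> open internal node _2 (depth 3)
  pos 8: ')' -> close internal node _2 (now at depth 2)
  pos 13: ')' -> close internal node _1 (now at depth 1)
  pos 18: ')' -> close internal node _0 (now at depth 0)
Total internal nodes: 3
BFS adjacency from root:
  _0: _1 Q R
  _1: F _2 X U
  _2: K A

Answer: _0: _1 Q R
_1: F _2 X U
_2: K A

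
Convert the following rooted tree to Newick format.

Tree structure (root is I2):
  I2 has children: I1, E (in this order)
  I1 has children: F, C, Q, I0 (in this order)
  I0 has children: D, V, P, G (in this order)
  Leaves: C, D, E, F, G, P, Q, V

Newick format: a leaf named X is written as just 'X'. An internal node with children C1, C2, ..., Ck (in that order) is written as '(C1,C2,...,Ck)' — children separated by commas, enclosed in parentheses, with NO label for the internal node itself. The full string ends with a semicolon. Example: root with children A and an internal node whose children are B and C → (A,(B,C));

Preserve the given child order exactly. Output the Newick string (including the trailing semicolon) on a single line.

internal I2 with children ['I1', 'E']
  internal I1 with children ['F', 'C', 'Q', 'I0']
    leaf 'F' → 'F'
    leaf 'C' → 'C'
    leaf 'Q' → 'Q'
    internal I0 with children ['D', 'V', 'P', 'G']
      leaf 'D' → 'D'
      leaf 'V' → 'V'
      leaf 'P' → 'P'
      leaf 'G' → 'G'
    → '(D,V,P,G)'
  → '(F,C,Q,(D,V,P,G))'
  leaf 'E' → 'E'
→ '((F,C,Q,(D,V,P,G)),E)'
Final: ((F,C,Q,(D,V,P,G)),E);

Answer: ((F,C,Q,(D,V,P,G)),E);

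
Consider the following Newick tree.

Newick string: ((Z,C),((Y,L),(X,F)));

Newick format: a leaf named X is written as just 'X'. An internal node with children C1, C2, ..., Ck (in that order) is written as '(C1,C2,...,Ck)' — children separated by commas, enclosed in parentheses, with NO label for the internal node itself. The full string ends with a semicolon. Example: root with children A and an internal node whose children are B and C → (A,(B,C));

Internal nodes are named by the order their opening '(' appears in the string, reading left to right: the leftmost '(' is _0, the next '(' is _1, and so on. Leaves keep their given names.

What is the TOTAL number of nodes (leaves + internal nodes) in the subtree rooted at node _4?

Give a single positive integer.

Answer: 3

Derivation:
Newick: ((Z,C),((Y,L),(X,F)));
Locate _4: it is the '(' at position 14 (the 5th '(' reading left to right).
Query: subtree rooted at _4
_4: subtree_size = 1 + 2
  X: subtree_size = 1 + 0
  F: subtree_size = 1 + 0
Total subtree size of _4: 3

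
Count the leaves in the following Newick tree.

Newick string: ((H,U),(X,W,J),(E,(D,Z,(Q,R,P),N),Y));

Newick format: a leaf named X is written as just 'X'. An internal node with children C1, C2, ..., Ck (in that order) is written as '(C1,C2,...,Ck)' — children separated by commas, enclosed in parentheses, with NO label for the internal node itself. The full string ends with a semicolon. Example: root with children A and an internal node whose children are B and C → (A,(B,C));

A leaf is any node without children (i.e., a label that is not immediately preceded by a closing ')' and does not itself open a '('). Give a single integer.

Newick: ((H,U),(X,W,J),(E,(D,Z,(Q,R,P),N),Y));
Scan left-to-right; a leaf is any maximal label run not followed by '(':
  pos 2: leaf 'H' → count = 1
  pos 4: leaf 'U' → count = 2
  pos 8: leaf 'X' → count = 3
  pos 10: leaf 'W' → count = 4
  pos 12: leaf 'J' → count = 5
  pos 16: leaf 'E' → count = 6
  pos 19: leaf 'D' → count = 7
  pos 21: leaf 'Z' → count = 8
  pos 24: leaf 'Q' → count = 9
  pos 26: leaf 'R' → count = 10
  pos 28: leaf 'P' → count = 11
  pos 31: leaf 'N' → count = 12
  pos 34: leaf 'Y' → count = 13
Total leaves: 13

Answer: 13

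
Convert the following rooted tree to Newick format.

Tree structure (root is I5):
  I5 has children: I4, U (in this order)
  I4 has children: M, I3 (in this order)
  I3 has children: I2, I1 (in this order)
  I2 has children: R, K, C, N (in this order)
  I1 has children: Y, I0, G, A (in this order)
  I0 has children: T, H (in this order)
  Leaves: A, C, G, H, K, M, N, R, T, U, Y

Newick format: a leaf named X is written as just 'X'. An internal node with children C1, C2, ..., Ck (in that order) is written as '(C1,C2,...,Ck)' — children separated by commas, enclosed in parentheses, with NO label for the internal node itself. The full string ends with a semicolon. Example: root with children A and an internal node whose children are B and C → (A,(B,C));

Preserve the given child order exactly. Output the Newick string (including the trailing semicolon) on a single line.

Answer: ((M,((R,K,C,N),(Y,(T,H),G,A))),U);

Derivation:
internal I5 with children ['I4', 'U']
  internal I4 with children ['M', 'I3']
    leaf 'M' → 'M'
    internal I3 with children ['I2', 'I1']
      internal I2 with children ['R', 'K', 'C', 'N']
        leaf 'R' → 'R'
        leaf 'K' → 'K'
        leaf 'C' → 'C'
        leaf 'N' → 'N'
      → '(R,K,C,N)'
      internal I1 with children ['Y', 'I0', 'G', 'A']
        leaf 'Y' → 'Y'
        internal I0 with children ['T', 'H']
          leaf 'T' → 'T'
          leaf 'H' → 'H'
        → '(T,H)'
        leaf 'G' → 'G'
        leaf 'A' → 'A'
      → '(Y,(T,H),G,A)'
    → '((R,K,C,N),(Y,(T,H),G,A))'
  → '(M,((R,K,C,N),(Y,(T,H),G,A)))'
  leaf 'U' → 'U'
→ '((M,((R,K,C,N),(Y,(T,H),G,A))),U)'
Final: ((M,((R,K,C,N),(Y,(T,H),G,A))),U);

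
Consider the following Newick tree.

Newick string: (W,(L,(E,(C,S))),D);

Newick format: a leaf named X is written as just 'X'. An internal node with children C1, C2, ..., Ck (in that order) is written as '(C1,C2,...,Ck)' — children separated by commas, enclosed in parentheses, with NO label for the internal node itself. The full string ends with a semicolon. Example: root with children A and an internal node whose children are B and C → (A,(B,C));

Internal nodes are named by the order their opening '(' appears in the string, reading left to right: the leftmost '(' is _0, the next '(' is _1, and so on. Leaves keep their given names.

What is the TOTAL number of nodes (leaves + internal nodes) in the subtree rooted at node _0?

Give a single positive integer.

Newick: (W,(L,(E,(C,S))),D);
Locate _0: it is the '(' at position 0 (the 1st '(' reading left to right).
Query: subtree rooted at _0
_0: subtree_size = 1 + 9
  W: subtree_size = 1 + 0
  _1: subtree_size = 1 + 6
    L: subtree_size = 1 + 0
    _2: subtree_size = 1 + 4
      E: subtree_size = 1 + 0
      _3: subtree_size = 1 + 2
        C: subtree_size = 1 + 0
        S: subtree_size = 1 + 0
  D: subtree_size = 1 + 0
Total subtree size of _0: 10

Answer: 10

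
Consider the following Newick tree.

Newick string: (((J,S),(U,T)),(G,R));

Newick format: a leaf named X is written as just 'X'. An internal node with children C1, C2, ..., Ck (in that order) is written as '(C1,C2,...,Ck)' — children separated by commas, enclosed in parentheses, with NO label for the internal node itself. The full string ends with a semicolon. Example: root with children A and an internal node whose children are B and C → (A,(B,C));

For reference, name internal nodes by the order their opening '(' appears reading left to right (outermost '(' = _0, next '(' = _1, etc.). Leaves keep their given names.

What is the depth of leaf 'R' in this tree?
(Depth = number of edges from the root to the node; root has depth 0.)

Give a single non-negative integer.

Newick: (((J,S),(U,T)),(G,R));
Naming internals by '(' encounter order: outermost '(' = _0, next = _1, ...
Query node: R
Path from root: _0 -> _4 -> R
Depth of R: 2 (number of edges from root)

Answer: 2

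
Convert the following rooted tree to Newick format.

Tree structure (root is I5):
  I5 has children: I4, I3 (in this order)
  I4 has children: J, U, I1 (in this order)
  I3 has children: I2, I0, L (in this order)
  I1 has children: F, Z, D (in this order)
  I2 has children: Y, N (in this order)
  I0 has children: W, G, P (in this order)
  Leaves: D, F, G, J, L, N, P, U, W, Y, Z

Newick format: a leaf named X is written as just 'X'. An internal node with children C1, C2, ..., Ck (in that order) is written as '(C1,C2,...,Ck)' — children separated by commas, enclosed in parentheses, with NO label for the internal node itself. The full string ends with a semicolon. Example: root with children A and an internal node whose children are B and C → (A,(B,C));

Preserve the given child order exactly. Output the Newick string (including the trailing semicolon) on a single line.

Answer: ((J,U,(F,Z,D)),((Y,N),(W,G,P),L));

Derivation:
internal I5 with children ['I4', 'I3']
  internal I4 with children ['J', 'U', 'I1']
    leaf 'J' → 'J'
    leaf 'U' → 'U'
    internal I1 with children ['F', 'Z', 'D']
      leaf 'F' → 'F'
      leaf 'Z' → 'Z'
      leaf 'D' → 'D'
    → '(F,Z,D)'
  → '(J,U,(F,Z,D))'
  internal I3 with children ['I2', 'I0', 'L']
    internal I2 with children ['Y', 'N']
      leaf 'Y' → 'Y'
      leaf 'N' → 'N'
    → '(Y,N)'
    internal I0 with children ['W', 'G', 'P']
      leaf 'W' → 'W'
      leaf 'G' → 'G'
      leaf 'P' → 'P'
    → '(W,G,P)'
    leaf 'L' → 'L'
  → '((Y,N),(W,G,P),L)'
→ '((J,U,(F,Z,D)),((Y,N),(W,G,P),L))'
Final: ((J,U,(F,Z,D)),((Y,N),(W,G,P),L));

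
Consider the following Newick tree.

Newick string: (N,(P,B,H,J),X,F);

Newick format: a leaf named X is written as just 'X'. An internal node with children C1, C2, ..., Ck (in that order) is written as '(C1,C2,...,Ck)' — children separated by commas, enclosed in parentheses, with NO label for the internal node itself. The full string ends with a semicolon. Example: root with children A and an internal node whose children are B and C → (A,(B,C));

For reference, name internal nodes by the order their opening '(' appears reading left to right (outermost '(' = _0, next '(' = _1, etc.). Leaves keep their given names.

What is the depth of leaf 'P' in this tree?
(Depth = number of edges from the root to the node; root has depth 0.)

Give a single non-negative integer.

Answer: 2

Derivation:
Newick: (N,(P,B,H,J),X,F);
Naming internals by '(' encounter order: outermost '(' = _0, next = _1, ...
Query node: P
Path from root: _0 -> _1 -> P
Depth of P: 2 (number of edges from root)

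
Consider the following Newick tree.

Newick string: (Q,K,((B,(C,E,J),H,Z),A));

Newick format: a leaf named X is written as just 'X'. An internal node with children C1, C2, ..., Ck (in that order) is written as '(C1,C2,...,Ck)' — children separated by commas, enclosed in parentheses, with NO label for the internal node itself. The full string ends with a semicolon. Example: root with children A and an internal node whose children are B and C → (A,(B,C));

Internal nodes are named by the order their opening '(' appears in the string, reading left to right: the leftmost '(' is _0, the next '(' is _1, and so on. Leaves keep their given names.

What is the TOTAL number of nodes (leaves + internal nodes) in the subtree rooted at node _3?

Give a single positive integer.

Newick: (Q,K,((B,(C,E,J),H,Z),A));
Locate _3: it is the '(' at position 9 (the 4th '(' reading left to right).
Query: subtree rooted at _3
_3: subtree_size = 1 + 3
  C: subtree_size = 1 + 0
  E: subtree_size = 1 + 0
  J: subtree_size = 1 + 0
Total subtree size of _3: 4

Answer: 4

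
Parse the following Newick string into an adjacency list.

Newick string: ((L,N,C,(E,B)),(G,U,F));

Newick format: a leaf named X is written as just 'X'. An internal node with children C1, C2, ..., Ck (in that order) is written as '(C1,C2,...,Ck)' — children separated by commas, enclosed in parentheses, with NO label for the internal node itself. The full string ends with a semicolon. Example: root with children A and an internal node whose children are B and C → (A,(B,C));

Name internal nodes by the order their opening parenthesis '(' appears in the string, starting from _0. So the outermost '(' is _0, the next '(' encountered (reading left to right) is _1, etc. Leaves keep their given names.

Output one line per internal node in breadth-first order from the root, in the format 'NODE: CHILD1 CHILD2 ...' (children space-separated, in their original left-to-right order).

Input: ((L,N,C,(E,B)),(G,U,F));
Scanning left-to-right, naming '(' by encounter order:
  pos 0: '(' -> open internal node _0 (depth 1)
  pos 1: '(' -> open internal node _1 (depth 2)
  pos 8: '(' -> open internal node _2 (depth 3)
  pos 12: ')' -> close internal node _2 (now at depth 2)
  pos 13: ')' -> close internal node _1 (now at depth 1)
  pos 15: '(' -> open internal node _3 (depth 2)
  pos 21: ')' -> close internal node _3 (now at depth 1)
  pos 22: ')' -> close internal node _0 (now at depth 0)
Total internal nodes: 4
BFS adjacency from root:
  _0: _1 _3
  _1: L N C _2
  _3: G U F
  _2: E B

Answer: _0: _1 _3
_1: L N C _2
_3: G U F
_2: E B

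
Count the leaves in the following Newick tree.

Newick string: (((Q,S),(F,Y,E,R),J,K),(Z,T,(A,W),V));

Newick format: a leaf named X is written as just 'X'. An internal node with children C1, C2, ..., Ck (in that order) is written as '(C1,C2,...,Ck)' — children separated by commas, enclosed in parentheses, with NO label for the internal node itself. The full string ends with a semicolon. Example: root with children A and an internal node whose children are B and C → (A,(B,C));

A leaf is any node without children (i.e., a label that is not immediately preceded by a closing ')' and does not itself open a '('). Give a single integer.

Answer: 13

Derivation:
Newick: (((Q,S),(F,Y,E,R),J,K),(Z,T,(A,W),V));
Scan left-to-right; a leaf is any maximal label run not followed by '(':
  pos 3: leaf 'Q' → count = 1
  pos 5: leaf 'S' → count = 2
  pos 9: leaf 'F' → count = 3
  pos 11: leaf 'Y' → count = 4
  pos 13: leaf 'E' → count = 5
  pos 15: leaf 'R' → count = 6
  pos 18: leaf 'J' → count = 7
  pos 20: leaf 'K' → count = 8
  pos 24: leaf 'Z' → count = 9
  pos 26: leaf 'T' → count = 10
  pos 29: leaf 'A' → count = 11
  pos 31: leaf 'W' → count = 12
  pos 34: leaf 'V' → count = 13
Total leaves: 13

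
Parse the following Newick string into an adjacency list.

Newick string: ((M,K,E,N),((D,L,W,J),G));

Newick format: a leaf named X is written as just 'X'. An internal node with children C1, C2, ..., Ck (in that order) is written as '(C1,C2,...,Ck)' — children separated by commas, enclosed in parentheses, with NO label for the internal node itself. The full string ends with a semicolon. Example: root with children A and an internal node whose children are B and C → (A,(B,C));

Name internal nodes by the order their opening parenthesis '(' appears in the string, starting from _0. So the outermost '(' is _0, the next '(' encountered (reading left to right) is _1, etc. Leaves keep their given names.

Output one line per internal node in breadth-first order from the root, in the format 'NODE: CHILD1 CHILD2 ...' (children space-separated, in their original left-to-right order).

Input: ((M,K,E,N),((D,L,W,J),G));
Scanning left-to-right, naming '(' by encounter order:
  pos 0: '(' -> open internal node _0 (depth 1)
  pos 1: '(' -> open internal node _1 (depth 2)
  pos 9: ')' -> close internal node _1 (now at depth 1)
  pos 11: '(' -> open internal node _2 (depth 2)
  pos 12: '(' -> open internal node _3 (depth 3)
  pos 20: ')' -> close internal node _3 (now at depth 2)
  pos 23: ')' -> close internal node _2 (now at depth 1)
  pos 24: ')' -> close internal node _0 (now at depth 0)
Total internal nodes: 4
BFS adjacency from root:
  _0: _1 _2
  _1: M K E N
  _2: _3 G
  _3: D L W J

Answer: _0: _1 _2
_1: M K E N
_2: _3 G
_3: D L W J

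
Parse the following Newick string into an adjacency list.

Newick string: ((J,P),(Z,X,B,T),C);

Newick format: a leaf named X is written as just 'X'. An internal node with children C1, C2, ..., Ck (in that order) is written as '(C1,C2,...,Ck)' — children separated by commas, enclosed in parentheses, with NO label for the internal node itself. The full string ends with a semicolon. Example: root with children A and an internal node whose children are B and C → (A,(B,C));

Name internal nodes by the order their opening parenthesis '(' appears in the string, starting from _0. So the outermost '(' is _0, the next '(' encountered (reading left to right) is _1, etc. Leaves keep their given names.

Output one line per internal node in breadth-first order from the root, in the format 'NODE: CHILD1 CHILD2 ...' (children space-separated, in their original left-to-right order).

Answer: _0: _1 _2 C
_1: J P
_2: Z X B T

Derivation:
Input: ((J,P),(Z,X,B,T),C);
Scanning left-to-right, naming '(' by encounter order:
  pos 0: '(' -> open internal node _0 (depth 1)
  pos 1: '(' -> open internal node _1 (depth 2)
  pos 5: ')' -> close internal node _1 (now at depth 1)
  pos 7: '(' -> open internal node _2 (depth 2)
  pos 15: ')' -> close internal node _2 (now at depth 1)
  pos 18: ')' -> close internal node _0 (now at depth 0)
Total internal nodes: 3
BFS adjacency from root:
  _0: _1 _2 C
  _1: J P
  _2: Z X B T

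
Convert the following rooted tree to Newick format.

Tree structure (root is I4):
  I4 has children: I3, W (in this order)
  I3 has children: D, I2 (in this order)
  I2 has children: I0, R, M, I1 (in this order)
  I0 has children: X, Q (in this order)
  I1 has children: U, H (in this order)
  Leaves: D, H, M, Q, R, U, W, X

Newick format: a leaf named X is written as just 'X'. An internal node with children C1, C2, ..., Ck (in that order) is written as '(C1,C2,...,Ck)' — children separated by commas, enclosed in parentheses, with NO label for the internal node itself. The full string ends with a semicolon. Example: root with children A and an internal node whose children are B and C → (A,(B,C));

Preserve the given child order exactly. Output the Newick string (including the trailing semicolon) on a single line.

internal I4 with children ['I3', 'W']
  internal I3 with children ['D', 'I2']
    leaf 'D' → 'D'
    internal I2 with children ['I0', 'R', 'M', 'I1']
      internal I0 with children ['X', 'Q']
        leaf 'X' → 'X'
        leaf 'Q' → 'Q'
      → '(X,Q)'
      leaf 'R' → 'R'
      leaf 'M' → 'M'
      internal I1 with children ['U', 'H']
        leaf 'U' → 'U'
        leaf 'H' → 'H'
      → '(U,H)'
    → '((X,Q),R,M,(U,H))'
  → '(D,((X,Q),R,M,(U,H)))'
  leaf 'W' → 'W'
→ '((D,((X,Q),R,M,(U,H))),W)'
Final: ((D,((X,Q),R,M,(U,H))),W);

Answer: ((D,((X,Q),R,M,(U,H))),W);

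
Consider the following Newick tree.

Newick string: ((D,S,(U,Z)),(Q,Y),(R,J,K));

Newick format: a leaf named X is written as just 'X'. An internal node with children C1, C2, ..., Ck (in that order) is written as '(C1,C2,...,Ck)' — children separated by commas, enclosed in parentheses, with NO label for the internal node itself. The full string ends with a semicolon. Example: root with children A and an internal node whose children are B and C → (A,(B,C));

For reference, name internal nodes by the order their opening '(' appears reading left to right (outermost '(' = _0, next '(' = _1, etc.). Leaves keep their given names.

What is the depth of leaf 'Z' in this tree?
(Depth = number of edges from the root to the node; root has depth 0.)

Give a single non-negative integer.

Newick: ((D,S,(U,Z)),(Q,Y),(R,J,K));
Naming internals by '(' encounter order: outermost '(' = _0, next = _1, ...
Query node: Z
Path from root: _0 -> _1 -> _2 -> Z
Depth of Z: 3 (number of edges from root)

Answer: 3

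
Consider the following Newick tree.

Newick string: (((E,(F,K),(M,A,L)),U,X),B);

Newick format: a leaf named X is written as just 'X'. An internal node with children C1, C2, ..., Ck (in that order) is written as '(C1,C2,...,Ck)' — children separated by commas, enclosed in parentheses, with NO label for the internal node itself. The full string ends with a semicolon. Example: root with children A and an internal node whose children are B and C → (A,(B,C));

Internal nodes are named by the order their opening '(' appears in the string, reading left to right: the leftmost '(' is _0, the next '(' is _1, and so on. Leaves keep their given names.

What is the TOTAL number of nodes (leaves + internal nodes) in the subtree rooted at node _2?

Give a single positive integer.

Answer: 9

Derivation:
Newick: (((E,(F,K),(M,A,L)),U,X),B);
Locate _2: it is the '(' at position 2 (the 3rd '(' reading left to right).
Query: subtree rooted at _2
_2: subtree_size = 1 + 8
  E: subtree_size = 1 + 0
  _3: subtree_size = 1 + 2
    F: subtree_size = 1 + 0
    K: subtree_size = 1 + 0
  _4: subtree_size = 1 + 3
    M: subtree_size = 1 + 0
    A: subtree_size = 1 + 0
    L: subtree_size = 1 + 0
Total subtree size of _2: 9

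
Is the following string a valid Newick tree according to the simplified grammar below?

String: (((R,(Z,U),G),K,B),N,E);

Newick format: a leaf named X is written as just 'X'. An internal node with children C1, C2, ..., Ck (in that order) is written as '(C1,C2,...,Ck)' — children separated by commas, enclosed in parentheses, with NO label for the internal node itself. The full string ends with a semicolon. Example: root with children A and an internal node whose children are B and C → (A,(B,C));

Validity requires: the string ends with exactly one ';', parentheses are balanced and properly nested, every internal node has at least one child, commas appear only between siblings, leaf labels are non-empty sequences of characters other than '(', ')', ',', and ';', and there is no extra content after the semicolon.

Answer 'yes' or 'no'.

Input: (((R,(Z,U),G),K,B),N,E);
Paren balance: 4 '(' vs 4 ')' OK
Ends with single ';': True
Full parse: OK
Valid: True

Answer: yes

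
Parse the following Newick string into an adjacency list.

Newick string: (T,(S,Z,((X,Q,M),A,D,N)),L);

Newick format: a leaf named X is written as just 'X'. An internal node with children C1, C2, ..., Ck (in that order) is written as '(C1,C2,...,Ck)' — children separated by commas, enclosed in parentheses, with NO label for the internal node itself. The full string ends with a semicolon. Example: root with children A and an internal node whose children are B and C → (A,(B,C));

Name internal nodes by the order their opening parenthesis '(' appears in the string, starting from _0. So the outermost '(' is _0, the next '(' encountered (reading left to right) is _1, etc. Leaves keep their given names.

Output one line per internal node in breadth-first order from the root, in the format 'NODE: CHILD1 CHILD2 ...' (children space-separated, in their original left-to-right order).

Answer: _0: T _1 L
_1: S Z _2
_2: _3 A D N
_3: X Q M

Derivation:
Input: (T,(S,Z,((X,Q,M),A,D,N)),L);
Scanning left-to-right, naming '(' by encounter order:
  pos 0: '(' -> open internal node _0 (depth 1)
  pos 3: '(' -> open internal node _1 (depth 2)
  pos 8: '(' -> open internal node _2 (depth 3)
  pos 9: '(' -> open internal node _3 (depth 4)
  pos 15: ')' -> close internal node _3 (now at depth 3)
  pos 22: ')' -> close internal node _2 (now at depth 2)
  pos 23: ')' -> close internal node _1 (now at depth 1)
  pos 26: ')' -> close internal node _0 (now at depth 0)
Total internal nodes: 4
BFS adjacency from root:
  _0: T _1 L
  _1: S Z _2
  _2: _3 A D N
  _3: X Q M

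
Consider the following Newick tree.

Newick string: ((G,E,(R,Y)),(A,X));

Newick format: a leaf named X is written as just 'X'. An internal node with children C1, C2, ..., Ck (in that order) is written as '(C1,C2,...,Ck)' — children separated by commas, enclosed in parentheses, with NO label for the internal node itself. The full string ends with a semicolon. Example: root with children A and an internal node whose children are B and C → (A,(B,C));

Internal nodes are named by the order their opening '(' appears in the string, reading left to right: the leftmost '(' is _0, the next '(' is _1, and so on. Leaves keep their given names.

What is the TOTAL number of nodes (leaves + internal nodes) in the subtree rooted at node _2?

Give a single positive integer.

Newick: ((G,E,(R,Y)),(A,X));
Locate _2: it is the '(' at position 6 (the 3rd '(' reading left to right).
Query: subtree rooted at _2
_2: subtree_size = 1 + 2
  R: subtree_size = 1 + 0
  Y: subtree_size = 1 + 0
Total subtree size of _2: 3

Answer: 3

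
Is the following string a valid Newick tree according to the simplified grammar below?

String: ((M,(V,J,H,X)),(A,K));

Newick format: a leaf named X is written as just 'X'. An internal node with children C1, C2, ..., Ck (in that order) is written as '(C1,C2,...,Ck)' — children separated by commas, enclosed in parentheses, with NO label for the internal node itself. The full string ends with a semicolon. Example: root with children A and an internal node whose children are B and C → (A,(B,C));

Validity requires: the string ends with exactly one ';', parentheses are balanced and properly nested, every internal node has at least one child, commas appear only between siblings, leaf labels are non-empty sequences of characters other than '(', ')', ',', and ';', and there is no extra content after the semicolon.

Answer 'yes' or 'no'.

Answer: yes

Derivation:
Input: ((M,(V,J,H,X)),(A,K));
Paren balance: 4 '(' vs 4 ')' OK
Ends with single ';': True
Full parse: OK
Valid: True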